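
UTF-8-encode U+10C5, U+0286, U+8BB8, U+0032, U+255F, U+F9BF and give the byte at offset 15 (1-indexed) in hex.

1-indexed offset 15 is 0-indexed offset 14.
U+10C5 → 3-byte form E1 83 85 at offsets 0–2.
U+0286 → 2-byte form CA 86 at offsets 3–4.
U+8BB8 → 3-byte form E8 AE B8 at offsets 5–7.
U+0032 → 1-byte form 32 at offsets 8–8.
U+255F → 3-byte form E2 95 9F at offsets 9–11.
U+F9BF → 3-byte form EF A6 BF at offsets 12–14.
Offset 14 falls in char 6's range; it's byte 3 of EF A6 BF = 0xBF.

0xBF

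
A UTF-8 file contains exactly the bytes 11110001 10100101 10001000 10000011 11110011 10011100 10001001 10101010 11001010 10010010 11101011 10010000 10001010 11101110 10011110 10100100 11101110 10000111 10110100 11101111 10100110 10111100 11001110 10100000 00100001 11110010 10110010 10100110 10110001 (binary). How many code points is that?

Byte at offset 0: 0xF1 = 11110001 → 4-byte char (#1). Advance 4.
Byte at offset 4: 0xF3 = 11110011 → 4-byte char (#2). Advance 4.
Byte at offset 8: 0xCA = 11001010 → 2-byte char (#3). Advance 2.
Byte at offset 10: 0xEB = 11101011 → 3-byte char (#4). Advance 3.
Byte at offset 13: 0xEE = 11101110 → 3-byte char (#5). Advance 3.
Byte at offset 16: 0xEE = 11101110 → 3-byte char (#6). Advance 3.
Byte at offset 19: 0xEF = 11101111 → 3-byte char (#7). Advance 3.
Byte at offset 22: 0xCE = 11001110 → 2-byte char (#8). Advance 2.
Byte at offset 24: 0x21 = 00100001 → 1-byte char (#9). Advance 1.
Byte at offset 25: 0xF2 = 11110010 → 4-byte char (#10). Advance 4.
Reached end at offset 29 after 10 code points.

10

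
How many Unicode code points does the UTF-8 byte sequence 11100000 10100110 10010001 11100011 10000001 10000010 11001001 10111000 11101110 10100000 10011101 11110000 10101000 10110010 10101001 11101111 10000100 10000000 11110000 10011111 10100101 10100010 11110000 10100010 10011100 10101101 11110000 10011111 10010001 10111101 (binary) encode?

Byte at offset 0: 0xE0 = 11100000 → 3-byte char (#1). Advance 3.
Byte at offset 3: 0xE3 = 11100011 → 3-byte char (#2). Advance 3.
Byte at offset 6: 0xC9 = 11001001 → 2-byte char (#3). Advance 2.
Byte at offset 8: 0xEE = 11101110 → 3-byte char (#4). Advance 3.
Byte at offset 11: 0xF0 = 11110000 → 4-byte char (#5). Advance 4.
Byte at offset 15: 0xEF = 11101111 → 3-byte char (#6). Advance 3.
Byte at offset 18: 0xF0 = 11110000 → 4-byte char (#7). Advance 4.
Byte at offset 22: 0xF0 = 11110000 → 4-byte char (#8). Advance 4.
Byte at offset 26: 0xF0 = 11110000 → 4-byte char (#9). Advance 4.
Reached end at offset 30 after 9 code points.

9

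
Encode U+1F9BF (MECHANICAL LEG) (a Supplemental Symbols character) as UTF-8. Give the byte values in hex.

F0 9F A6 BF

U+1F9BF = 0x1F9BF = 129471 decimal. In range U+10000–U+10FFFF → 4-byte form: 11110xxx 10xxxxxx 10xxxxxx 10xxxxxx.
Binary (21 bits): 000011111100110111111.
Split 3+6+6+6: 000 | 011111 | 100110 | 111111.
Byte 1: 11110000 = 0xF0.
Byte 2: 10011111 = 0x9F.
Byte 3: 10100110 = 0xA6.
Byte 4: 10111111 = 0xBF.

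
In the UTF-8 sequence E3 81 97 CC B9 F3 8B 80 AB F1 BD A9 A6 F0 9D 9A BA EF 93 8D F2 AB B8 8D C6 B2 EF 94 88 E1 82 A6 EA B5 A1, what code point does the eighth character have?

U+01B2

Offset 0: leading byte 0xE3 = 11100011 → 3-byte char #1 = E3 81 97.
Offset 3: leading byte 0xCC = 11001100 → 2-byte char #2 = CC B9.
Offset 5: leading byte 0xF3 = 11110011 → 4-byte char #3 = F3 8B 80 AB.
Offset 9: leading byte 0xF1 = 11110001 → 4-byte char #4 = F1 BD A9 A6.
Offset 13: leading byte 0xF0 = 11110000 → 4-byte char #5 = F0 9D 9A BA.
Offset 17: leading byte 0xEF = 11101111 → 3-byte char #6 = EF 93 8D.
Offset 20: leading byte 0xF2 = 11110010 → 4-byte char #7 = F2 AB B8 8D.
Offset 24: leading byte 0xC6 = 11000110 → 2-byte char #8 = C6 B2.
Leading byte 0xC6 = 11000110 matches 110xxxxx → 2-byte sequence.
Byte 1: 0xC6 = 11000110, payload 00110 (5 bits).
Byte 2: 0xB2 = 10110010 (10xxxxxx ✓), payload 110010.
Concatenate: 00110110010 = 0x1B2 (11 bits → U+01B2).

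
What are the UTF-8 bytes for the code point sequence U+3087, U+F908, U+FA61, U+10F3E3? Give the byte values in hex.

U+3087: 3-byte form → E3 82 87.
U+F908: 3-byte form → EF A4 88.
U+FA61: 3-byte form → EF A9 A1.
U+10F3E3: 4-byte form → F4 8F 8F A3.
Concatenated (13 bytes): E3 82 87 EF A4 88 EF A9 A1 F4 8F 8F A3.

E3 82 87 EF A4 88 EF A9 A1 F4 8F 8F A3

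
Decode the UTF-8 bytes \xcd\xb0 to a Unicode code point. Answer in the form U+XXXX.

U+0370

Leading byte 0xCD = 11001101 matches 110xxxxx → 2-byte sequence.
Byte 1: 0xCD = 11001101, payload 01101 (5 bits).
Byte 2: 0xB0 = 10110000 (10xxxxxx ✓), payload 110000.
Concatenate: 01101110000 = 0x370 (11 bits → U+0370).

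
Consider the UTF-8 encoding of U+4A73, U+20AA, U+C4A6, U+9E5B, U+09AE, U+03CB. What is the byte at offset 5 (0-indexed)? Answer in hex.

0xAA

U+4A73 → 3-byte form E4 A9 B3 at offsets 0–2.
U+20AA → 3-byte form E2 82 AA at offsets 3–5.
Offset 5 falls in char 2's range; it's byte 3 of E2 82 AA = 0xAA.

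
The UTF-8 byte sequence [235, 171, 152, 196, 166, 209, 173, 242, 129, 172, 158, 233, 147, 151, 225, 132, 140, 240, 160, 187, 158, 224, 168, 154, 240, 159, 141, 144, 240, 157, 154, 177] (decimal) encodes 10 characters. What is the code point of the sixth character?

Offset 0: leading byte 0xEB = 11101011 → 3-byte char #1 = EB AB 98.
Offset 3: leading byte 0xC4 = 11000100 → 2-byte char #2 = C4 A6.
Offset 5: leading byte 0xD1 = 11010001 → 2-byte char #3 = D1 AD.
Offset 7: leading byte 0xF2 = 11110010 → 4-byte char #4 = F2 81 AC 9E.
Offset 11: leading byte 0xE9 = 11101001 → 3-byte char #5 = E9 93 97.
Offset 14: leading byte 0xE1 = 11100001 → 3-byte char #6 = E1 84 8C.
Leading byte 0xE1 = 11100001 matches 1110xxxx → 3-byte sequence.
Byte 1: 0xE1 = 11100001, payload 0001 (4 bits).
Byte 2: 0x84 = 10000100 (10xxxxxx ✓), payload 000100.
Byte 3: 0x8C = 10001100 (10xxxxxx ✓), payload 001100.
Concatenate: 0001000100001100 = 0x110C (16 bits → U+110C).

U+110C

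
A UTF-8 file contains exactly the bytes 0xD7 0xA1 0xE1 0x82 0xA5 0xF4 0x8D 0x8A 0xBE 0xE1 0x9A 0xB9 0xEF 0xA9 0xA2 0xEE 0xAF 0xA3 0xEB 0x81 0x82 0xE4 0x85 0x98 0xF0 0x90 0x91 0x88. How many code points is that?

9

Byte at offset 0: 0xD7 = 11010111 → 2-byte char (#1). Advance 2.
Byte at offset 2: 0xE1 = 11100001 → 3-byte char (#2). Advance 3.
Byte at offset 5: 0xF4 = 11110100 → 4-byte char (#3). Advance 4.
Byte at offset 9: 0xE1 = 11100001 → 3-byte char (#4). Advance 3.
Byte at offset 12: 0xEF = 11101111 → 3-byte char (#5). Advance 3.
Byte at offset 15: 0xEE = 11101110 → 3-byte char (#6). Advance 3.
Byte at offset 18: 0xEB = 11101011 → 3-byte char (#7). Advance 3.
Byte at offset 21: 0xE4 = 11100100 → 3-byte char (#8). Advance 3.
Byte at offset 24: 0xF0 = 11110000 → 4-byte char (#9). Advance 4.
Reached end at offset 28 after 9 code points.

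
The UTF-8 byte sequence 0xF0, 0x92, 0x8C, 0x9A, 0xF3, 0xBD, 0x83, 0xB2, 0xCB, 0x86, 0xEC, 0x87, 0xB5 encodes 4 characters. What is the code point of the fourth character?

U+C1F5

Offset 0: leading byte 0xF0 = 11110000 → 4-byte char #1 = F0 92 8C 9A.
Offset 4: leading byte 0xF3 = 11110011 → 4-byte char #2 = F3 BD 83 B2.
Offset 8: leading byte 0xCB = 11001011 → 2-byte char #3 = CB 86.
Offset 10: leading byte 0xEC = 11101100 → 3-byte char #4 = EC 87 B5.
Leading byte 0xEC = 11101100 matches 1110xxxx → 3-byte sequence.
Byte 1: 0xEC = 11101100, payload 1100 (4 bits).
Byte 2: 0x87 = 10000111 (10xxxxxx ✓), payload 000111.
Byte 3: 0xB5 = 10110101 (10xxxxxx ✓), payload 110101.
Concatenate: 1100000111110101 = 0xC1F5 (16 bits → U+C1F5).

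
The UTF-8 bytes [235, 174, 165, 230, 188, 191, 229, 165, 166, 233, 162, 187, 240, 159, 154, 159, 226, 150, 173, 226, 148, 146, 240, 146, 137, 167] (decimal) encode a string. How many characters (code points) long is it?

Byte at offset 0: 0xEB = 11101011 → 3-byte char (#1). Advance 3.
Byte at offset 3: 0xE6 = 11100110 → 3-byte char (#2). Advance 3.
Byte at offset 6: 0xE5 = 11100101 → 3-byte char (#3). Advance 3.
Byte at offset 9: 0xE9 = 11101001 → 3-byte char (#4). Advance 3.
Byte at offset 12: 0xF0 = 11110000 → 4-byte char (#5). Advance 4.
Byte at offset 16: 0xE2 = 11100010 → 3-byte char (#6). Advance 3.
Byte at offset 19: 0xE2 = 11100010 → 3-byte char (#7). Advance 3.
Byte at offset 22: 0xF0 = 11110000 → 4-byte char (#8). Advance 4.
Reached end at offset 26 after 8 code points.

8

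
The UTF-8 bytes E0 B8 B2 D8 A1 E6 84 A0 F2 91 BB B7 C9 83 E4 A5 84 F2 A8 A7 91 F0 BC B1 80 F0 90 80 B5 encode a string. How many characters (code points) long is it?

9

Byte at offset 0: 0xE0 = 11100000 → 3-byte char (#1). Advance 3.
Byte at offset 3: 0xD8 = 11011000 → 2-byte char (#2). Advance 2.
Byte at offset 5: 0xE6 = 11100110 → 3-byte char (#3). Advance 3.
Byte at offset 8: 0xF2 = 11110010 → 4-byte char (#4). Advance 4.
Byte at offset 12: 0xC9 = 11001001 → 2-byte char (#5). Advance 2.
Byte at offset 14: 0xE4 = 11100100 → 3-byte char (#6). Advance 3.
Byte at offset 17: 0xF2 = 11110010 → 4-byte char (#7). Advance 4.
Byte at offset 21: 0xF0 = 11110000 → 4-byte char (#8). Advance 4.
Byte at offset 25: 0xF0 = 11110000 → 4-byte char (#9). Advance 4.
Reached end at offset 29 after 9 code points.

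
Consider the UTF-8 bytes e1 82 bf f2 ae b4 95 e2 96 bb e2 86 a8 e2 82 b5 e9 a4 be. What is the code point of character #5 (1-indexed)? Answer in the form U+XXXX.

Offset 0: leading byte 0xE1 = 11100001 → 3-byte char #1 = E1 82 BF.
Offset 3: leading byte 0xF2 = 11110010 → 4-byte char #2 = F2 AE B4 95.
Offset 7: leading byte 0xE2 = 11100010 → 3-byte char #3 = E2 96 BB.
Offset 10: leading byte 0xE2 = 11100010 → 3-byte char #4 = E2 86 A8.
Offset 13: leading byte 0xE2 = 11100010 → 3-byte char #5 = E2 82 B5.
Leading byte 0xE2 = 11100010 matches 1110xxxx → 3-byte sequence.
Byte 1: 0xE2 = 11100010, payload 0010 (4 bits).
Byte 2: 0x82 = 10000010 (10xxxxxx ✓), payload 000010.
Byte 3: 0xB5 = 10110101 (10xxxxxx ✓), payload 110101.
Concatenate: 0010000010110101 = 0x20B5 (16 bits → U+20B5).

U+20B5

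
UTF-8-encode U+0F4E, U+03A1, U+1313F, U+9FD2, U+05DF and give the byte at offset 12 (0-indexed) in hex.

0xD7

U+0F4E → 3-byte form E0 BD 8E at offsets 0–2.
U+03A1 → 2-byte form CE A1 at offsets 3–4.
U+1313F → 4-byte form F0 93 84 BF at offsets 5–8.
U+9FD2 → 3-byte form E9 BF 92 at offsets 9–11.
U+05DF → 2-byte form D7 9F at offsets 12–13.
Offset 12 falls in char 5's range; it's byte 1 of D7 9F = 0xD7.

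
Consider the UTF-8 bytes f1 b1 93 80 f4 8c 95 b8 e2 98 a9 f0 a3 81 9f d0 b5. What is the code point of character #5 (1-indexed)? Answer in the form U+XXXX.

U+0435

Offset 0: leading byte 0xF1 = 11110001 → 4-byte char #1 = F1 B1 93 80.
Offset 4: leading byte 0xF4 = 11110100 → 4-byte char #2 = F4 8C 95 B8.
Offset 8: leading byte 0xE2 = 11100010 → 3-byte char #3 = E2 98 A9.
Offset 11: leading byte 0xF0 = 11110000 → 4-byte char #4 = F0 A3 81 9F.
Offset 15: leading byte 0xD0 = 11010000 → 2-byte char #5 = D0 B5.
Leading byte 0xD0 = 11010000 matches 110xxxxx → 2-byte sequence.
Byte 1: 0xD0 = 11010000, payload 10000 (5 bits).
Byte 2: 0xB5 = 10110101 (10xxxxxx ✓), payload 110101.
Concatenate: 10000110101 = 0x435 (11 bits → U+0435).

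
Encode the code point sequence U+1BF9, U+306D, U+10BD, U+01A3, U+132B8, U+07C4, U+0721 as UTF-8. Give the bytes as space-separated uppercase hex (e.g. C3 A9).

E1 AF B9 E3 81 AD E1 82 BD C6 A3 F0 93 8A B8 DF 84 DC A1

U+1BF9: 3-byte form → E1 AF B9.
U+306D: 3-byte form → E3 81 AD.
U+10BD: 3-byte form → E1 82 BD.
U+01A3: 2-byte form → C6 A3.
U+132B8: 4-byte form → F0 93 8A B8.
U+07C4: 2-byte form → DF 84.
U+0721: 2-byte form → DC A1.
Concatenated (19 bytes): E1 AF B9 E3 81 AD E1 82 BD C6 A3 F0 93 8A B8 DF 84 DC A1.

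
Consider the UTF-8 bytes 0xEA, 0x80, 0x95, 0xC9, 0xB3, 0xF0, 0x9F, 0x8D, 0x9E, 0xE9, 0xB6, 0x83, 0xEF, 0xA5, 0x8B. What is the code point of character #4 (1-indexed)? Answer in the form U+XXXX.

Offset 0: leading byte 0xEA = 11101010 → 3-byte char #1 = EA 80 95.
Offset 3: leading byte 0xC9 = 11001001 → 2-byte char #2 = C9 B3.
Offset 5: leading byte 0xF0 = 11110000 → 4-byte char #3 = F0 9F 8D 9E.
Offset 9: leading byte 0xE9 = 11101001 → 3-byte char #4 = E9 B6 83.
Leading byte 0xE9 = 11101001 matches 1110xxxx → 3-byte sequence.
Byte 1: 0xE9 = 11101001, payload 1001 (4 bits).
Byte 2: 0xB6 = 10110110 (10xxxxxx ✓), payload 110110.
Byte 3: 0x83 = 10000011 (10xxxxxx ✓), payload 000011.
Concatenate: 1001110110000011 = 0x9D83 (16 bits → U+9D83).

U+9D83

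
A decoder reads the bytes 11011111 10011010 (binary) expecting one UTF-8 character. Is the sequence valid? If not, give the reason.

valid

Leading byte 0xDF = 11011111 → 2-byte form.
Continuation bytes 0x9A=10011010 all match 10xxxxxx.
Decoded value 0x7DA is ≥ 0x80 (shortest form) and not a surrogate.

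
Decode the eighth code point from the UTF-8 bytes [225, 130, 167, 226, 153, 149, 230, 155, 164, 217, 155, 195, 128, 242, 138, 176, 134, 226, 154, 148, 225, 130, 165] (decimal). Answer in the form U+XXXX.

U+10A5

Offset 0: leading byte 0xE1 = 11100001 → 3-byte char #1 = E1 82 A7.
Offset 3: leading byte 0xE2 = 11100010 → 3-byte char #2 = E2 99 95.
Offset 6: leading byte 0xE6 = 11100110 → 3-byte char #3 = E6 9B A4.
Offset 9: leading byte 0xD9 = 11011001 → 2-byte char #4 = D9 9B.
Offset 11: leading byte 0xC3 = 11000011 → 2-byte char #5 = C3 80.
Offset 13: leading byte 0xF2 = 11110010 → 4-byte char #6 = F2 8A B0 86.
Offset 17: leading byte 0xE2 = 11100010 → 3-byte char #7 = E2 9A 94.
Offset 20: leading byte 0xE1 = 11100001 → 3-byte char #8 = E1 82 A5.
Leading byte 0xE1 = 11100001 matches 1110xxxx → 3-byte sequence.
Byte 1: 0xE1 = 11100001, payload 0001 (4 bits).
Byte 2: 0x82 = 10000010 (10xxxxxx ✓), payload 000010.
Byte 3: 0xA5 = 10100101 (10xxxxxx ✓), payload 100101.
Concatenate: 0001000010100101 = 0x10A5 (16 bits → U+10A5).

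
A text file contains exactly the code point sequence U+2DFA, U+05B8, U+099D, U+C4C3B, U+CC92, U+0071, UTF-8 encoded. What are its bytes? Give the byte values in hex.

E2 B7 BA D6 B8 E0 A6 9D F3 84 B0 BB EC B2 92 71

U+2DFA: 3-byte form → E2 B7 BA.
U+05B8: 2-byte form → D6 B8.
U+099D: 3-byte form → E0 A6 9D.
U+C4C3B: 4-byte form → F3 84 B0 BB.
U+CC92: 3-byte form → EC B2 92.
U+0071: 1-byte form → 71.
Concatenated (16 bytes): E2 B7 BA D6 B8 E0 A6 9D F3 84 B0 BB EC B2 92 71.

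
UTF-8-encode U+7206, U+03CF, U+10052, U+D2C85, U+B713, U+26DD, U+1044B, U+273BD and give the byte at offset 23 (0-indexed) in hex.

0xF0

U+7206 → 3-byte form E7 88 86 at offsets 0–2.
U+03CF → 2-byte form CF 8F at offsets 3–4.
U+10052 → 4-byte form F0 90 81 92 at offsets 5–8.
U+D2C85 → 4-byte form F3 92 B2 85 at offsets 9–12.
U+B713 → 3-byte form EB 9C 93 at offsets 13–15.
U+26DD → 3-byte form E2 9B 9D at offsets 16–18.
U+1044B → 4-byte form F0 90 91 8B at offsets 19–22.
U+273BD → 4-byte form F0 A7 8E BD at offsets 23–26.
Offset 23 falls in char 8's range; it's byte 1 of F0 A7 8E BD = 0xF0.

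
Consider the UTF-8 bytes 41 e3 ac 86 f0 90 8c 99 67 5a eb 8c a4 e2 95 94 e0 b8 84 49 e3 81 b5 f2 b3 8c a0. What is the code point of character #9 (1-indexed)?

Offset 0: leading byte 0x41 = 01000001 → 1-byte char #1 = 41.
Offset 1: leading byte 0xE3 = 11100011 → 3-byte char #2 = E3 AC 86.
Offset 4: leading byte 0xF0 = 11110000 → 4-byte char #3 = F0 90 8C 99.
Offset 8: leading byte 0x67 = 01100111 → 1-byte char #4 = 67.
Offset 9: leading byte 0x5A = 01011010 → 1-byte char #5 = 5A.
Offset 10: leading byte 0xEB = 11101011 → 3-byte char #6 = EB 8C A4.
Offset 13: leading byte 0xE2 = 11100010 → 3-byte char #7 = E2 95 94.
Offset 16: leading byte 0xE0 = 11100000 → 3-byte char #8 = E0 B8 84.
Offset 19: leading byte 0x49 = 01001001 → 1-byte char #9 = 49.
Leading byte 0x49 = 01001001 matches 0xxxxxxx → 1-byte sequence.
Byte 1: 0x49 = 01001001, payload 1001001 (7 bits).
Concatenate: 1001001 = 0x49 (7 bits → U+0049).

U+0049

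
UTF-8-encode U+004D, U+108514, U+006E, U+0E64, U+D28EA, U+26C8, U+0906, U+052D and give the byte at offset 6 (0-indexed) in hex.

0xE0

U+004D → 1-byte form 4D at offsets 0–0.
U+108514 → 4-byte form F4 88 94 94 at offsets 1–4.
U+006E → 1-byte form 6E at offsets 5–5.
U+0E64 → 3-byte form E0 B9 A4 at offsets 6–8.
Offset 6 falls in char 4's range; it's byte 1 of E0 B9 A4 = 0xE0.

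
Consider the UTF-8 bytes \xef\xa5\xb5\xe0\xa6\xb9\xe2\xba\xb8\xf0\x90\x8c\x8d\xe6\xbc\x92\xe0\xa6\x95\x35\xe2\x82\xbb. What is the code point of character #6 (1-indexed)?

U+0995

Offset 0: leading byte 0xEF = 11101111 → 3-byte char #1 = EF A5 B5.
Offset 3: leading byte 0xE0 = 11100000 → 3-byte char #2 = E0 A6 B9.
Offset 6: leading byte 0xE2 = 11100010 → 3-byte char #3 = E2 BA B8.
Offset 9: leading byte 0xF0 = 11110000 → 4-byte char #4 = F0 90 8C 8D.
Offset 13: leading byte 0xE6 = 11100110 → 3-byte char #5 = E6 BC 92.
Offset 16: leading byte 0xE0 = 11100000 → 3-byte char #6 = E0 A6 95.
Leading byte 0xE0 = 11100000 matches 1110xxxx → 3-byte sequence.
Byte 1: 0xE0 = 11100000, payload 0000 (4 bits).
Byte 2: 0xA6 = 10100110 (10xxxxxx ✓), payload 100110.
Byte 3: 0x95 = 10010101 (10xxxxxx ✓), payload 010101.
Concatenate: 0000100110010101 = 0x995 (16 bits → U+0995).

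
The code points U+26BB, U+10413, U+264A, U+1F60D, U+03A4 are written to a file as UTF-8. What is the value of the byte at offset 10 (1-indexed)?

1-indexed offset 10 is 0-indexed offset 9.
U+26BB → 3-byte form E2 9A BB at offsets 0–2.
U+10413 → 4-byte form F0 90 90 93 at offsets 3–6.
U+264A → 3-byte form E2 99 8A at offsets 7–9.
Offset 9 falls in char 3's range; it's byte 3 of E2 99 8A = 0x8A.

0x8A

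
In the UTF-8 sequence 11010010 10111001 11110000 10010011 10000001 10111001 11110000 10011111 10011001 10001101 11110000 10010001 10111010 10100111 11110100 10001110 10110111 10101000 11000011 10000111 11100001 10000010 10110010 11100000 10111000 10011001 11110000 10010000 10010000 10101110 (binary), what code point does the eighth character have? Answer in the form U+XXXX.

U+0E19

Offset 0: leading byte 0xD2 = 11010010 → 2-byte char #1 = D2 B9.
Offset 2: leading byte 0xF0 = 11110000 → 4-byte char #2 = F0 93 81 B9.
Offset 6: leading byte 0xF0 = 11110000 → 4-byte char #3 = F0 9F 99 8D.
Offset 10: leading byte 0xF0 = 11110000 → 4-byte char #4 = F0 91 BA A7.
Offset 14: leading byte 0xF4 = 11110100 → 4-byte char #5 = F4 8E B7 A8.
Offset 18: leading byte 0xC3 = 11000011 → 2-byte char #6 = C3 87.
Offset 20: leading byte 0xE1 = 11100001 → 3-byte char #7 = E1 82 B2.
Offset 23: leading byte 0xE0 = 11100000 → 3-byte char #8 = E0 B8 99.
Leading byte 0xE0 = 11100000 matches 1110xxxx → 3-byte sequence.
Byte 1: 0xE0 = 11100000, payload 0000 (4 bits).
Byte 2: 0xB8 = 10111000 (10xxxxxx ✓), payload 111000.
Byte 3: 0x99 = 10011001 (10xxxxxx ✓), payload 011001.
Concatenate: 0000111000011001 = 0xE19 (16 bits → U+0E19).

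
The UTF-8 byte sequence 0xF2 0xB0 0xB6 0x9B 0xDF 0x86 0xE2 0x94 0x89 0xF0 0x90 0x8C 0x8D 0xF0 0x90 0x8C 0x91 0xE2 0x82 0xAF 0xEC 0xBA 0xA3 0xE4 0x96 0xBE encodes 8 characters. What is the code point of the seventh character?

U+CEA3

Offset 0: leading byte 0xF2 = 11110010 → 4-byte char #1 = F2 B0 B6 9B.
Offset 4: leading byte 0xDF = 11011111 → 2-byte char #2 = DF 86.
Offset 6: leading byte 0xE2 = 11100010 → 3-byte char #3 = E2 94 89.
Offset 9: leading byte 0xF0 = 11110000 → 4-byte char #4 = F0 90 8C 8D.
Offset 13: leading byte 0xF0 = 11110000 → 4-byte char #5 = F0 90 8C 91.
Offset 17: leading byte 0xE2 = 11100010 → 3-byte char #6 = E2 82 AF.
Offset 20: leading byte 0xEC = 11101100 → 3-byte char #7 = EC BA A3.
Leading byte 0xEC = 11101100 matches 1110xxxx → 3-byte sequence.
Byte 1: 0xEC = 11101100, payload 1100 (4 bits).
Byte 2: 0xBA = 10111010 (10xxxxxx ✓), payload 111010.
Byte 3: 0xA3 = 10100011 (10xxxxxx ✓), payload 100011.
Concatenate: 1100111010100011 = 0xCEA3 (16 bits → U+CEA3).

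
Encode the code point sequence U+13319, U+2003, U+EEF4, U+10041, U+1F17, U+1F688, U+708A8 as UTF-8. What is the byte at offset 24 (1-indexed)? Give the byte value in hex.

1-indexed offset 24 is 0-indexed offset 23.
U+13319 → 4-byte form F0 93 8C 99 at offsets 0–3.
U+2003 → 3-byte form E2 80 83 at offsets 4–6.
U+EEF4 → 3-byte form EE BB B4 at offsets 7–9.
U+10041 → 4-byte form F0 90 81 81 at offsets 10–13.
U+1F17 → 3-byte form E1 BC 97 at offsets 14–16.
U+1F688 → 4-byte form F0 9F 9A 88 at offsets 17–20.
U+708A8 → 4-byte form F1 B0 A2 A8 at offsets 21–24.
Offset 23 falls in char 7's range; it's byte 3 of F1 B0 A2 A8 = 0xA2.

0xA2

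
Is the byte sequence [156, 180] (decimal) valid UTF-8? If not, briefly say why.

Byte 0x9C = 10011100 has the form 10xxxxxx — a continuation byte — but there is no preceding leading byte.

invalid (continuation byte with no leading byte)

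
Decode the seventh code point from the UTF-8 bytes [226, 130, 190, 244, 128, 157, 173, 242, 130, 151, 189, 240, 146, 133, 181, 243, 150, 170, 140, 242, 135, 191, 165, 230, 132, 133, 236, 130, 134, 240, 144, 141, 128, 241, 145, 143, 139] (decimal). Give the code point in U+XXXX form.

Offset 0: leading byte 0xE2 = 11100010 → 3-byte char #1 = E2 82 BE.
Offset 3: leading byte 0xF4 = 11110100 → 4-byte char #2 = F4 80 9D AD.
Offset 7: leading byte 0xF2 = 11110010 → 4-byte char #3 = F2 82 97 BD.
Offset 11: leading byte 0xF0 = 11110000 → 4-byte char #4 = F0 92 85 B5.
Offset 15: leading byte 0xF3 = 11110011 → 4-byte char #5 = F3 96 AA 8C.
Offset 19: leading byte 0xF2 = 11110010 → 4-byte char #6 = F2 87 BF A5.
Offset 23: leading byte 0xE6 = 11100110 → 3-byte char #7 = E6 84 85.
Leading byte 0xE6 = 11100110 matches 1110xxxx → 3-byte sequence.
Byte 1: 0xE6 = 11100110, payload 0110 (4 bits).
Byte 2: 0x84 = 10000100 (10xxxxxx ✓), payload 000100.
Byte 3: 0x85 = 10000101 (10xxxxxx ✓), payload 000101.
Concatenate: 0110000100000101 = 0x6105 (16 bits → U+6105).

U+6105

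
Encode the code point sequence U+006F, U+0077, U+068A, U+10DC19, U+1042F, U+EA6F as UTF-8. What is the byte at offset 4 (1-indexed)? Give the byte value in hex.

0x8A

1-indexed offset 4 is 0-indexed offset 3.
U+006F → 1-byte form 6F at offsets 0–0.
U+0077 → 1-byte form 77 at offsets 1–1.
U+068A → 2-byte form DA 8A at offsets 2–3.
Offset 3 falls in char 3's range; it's byte 2 of DA 8A = 0x8A.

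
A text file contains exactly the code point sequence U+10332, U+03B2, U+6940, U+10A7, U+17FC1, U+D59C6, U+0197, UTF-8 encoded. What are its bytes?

F0 90 8C B2 CE B2 E6 A5 80 E1 82 A7 F0 97 BF 81 F3 95 A7 86 C6 97

U+10332: 4-byte form → F0 90 8C B2.
U+03B2: 2-byte form → CE B2.
U+6940: 3-byte form → E6 A5 80.
U+10A7: 3-byte form → E1 82 A7.
U+17FC1: 4-byte form → F0 97 BF 81.
U+D59C6: 4-byte form → F3 95 A7 86.
U+0197: 2-byte form → C6 97.
Concatenated (22 bytes): F0 90 8C B2 CE B2 E6 A5 80 E1 82 A7 F0 97 BF 81 F3 95 A7 86 C6 97.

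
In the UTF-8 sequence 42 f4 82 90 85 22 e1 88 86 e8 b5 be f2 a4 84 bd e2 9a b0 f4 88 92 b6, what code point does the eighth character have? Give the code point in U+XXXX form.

Offset 0: leading byte 0x42 = 01000010 → 1-byte char #1 = 42.
Offset 1: leading byte 0xF4 = 11110100 → 4-byte char #2 = F4 82 90 85.
Offset 5: leading byte 0x22 = 00100010 → 1-byte char #3 = 22.
Offset 6: leading byte 0xE1 = 11100001 → 3-byte char #4 = E1 88 86.
Offset 9: leading byte 0xE8 = 11101000 → 3-byte char #5 = E8 B5 BE.
Offset 12: leading byte 0xF2 = 11110010 → 4-byte char #6 = F2 A4 84 BD.
Offset 16: leading byte 0xE2 = 11100010 → 3-byte char #7 = E2 9A B0.
Offset 19: leading byte 0xF4 = 11110100 → 4-byte char #8 = F4 88 92 B6.
Leading byte 0xF4 = 11110100 matches 11110xxx → 4-byte sequence.
Byte 1: 0xF4 = 11110100, payload 100 (3 bits).
Byte 2: 0x88 = 10001000 (10xxxxxx ✓), payload 001000.
Byte 3: 0x92 = 10010010 (10xxxxxx ✓), payload 010010.
Byte 4: 0xB6 = 10110110 (10xxxxxx ✓), payload 110110.
Concatenate: 100001000010010110110 = 0x1084B6 (21 bits → U+1084B6).

U+1084B6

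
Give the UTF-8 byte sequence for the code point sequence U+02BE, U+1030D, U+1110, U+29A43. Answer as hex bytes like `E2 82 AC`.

CA BE F0 90 8C 8D E1 84 90 F0 A9 A9 83

U+02BE: 2-byte form → CA BE.
U+1030D: 4-byte form → F0 90 8C 8D.
U+1110: 3-byte form → E1 84 90.
U+29A43: 4-byte form → F0 A9 A9 83.
Concatenated (13 bytes): CA BE F0 90 8C 8D E1 84 90 F0 A9 A9 83.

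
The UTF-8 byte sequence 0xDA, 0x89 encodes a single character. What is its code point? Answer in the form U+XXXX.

U+0689

Leading byte 0xDA = 11011010 matches 110xxxxx → 2-byte sequence.
Byte 1: 0xDA = 11011010, payload 11010 (5 bits).
Byte 2: 0x89 = 10001001 (10xxxxxx ✓), payload 001001.
Concatenate: 11010001001 = 0x689 (11 bits → U+0689).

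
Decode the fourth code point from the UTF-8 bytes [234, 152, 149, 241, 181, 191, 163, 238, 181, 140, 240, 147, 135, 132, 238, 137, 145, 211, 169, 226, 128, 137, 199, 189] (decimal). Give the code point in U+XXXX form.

U+131C4

Offset 0: leading byte 0xEA = 11101010 → 3-byte char #1 = EA 98 95.
Offset 3: leading byte 0xF1 = 11110001 → 4-byte char #2 = F1 B5 BF A3.
Offset 7: leading byte 0xEE = 11101110 → 3-byte char #3 = EE B5 8C.
Offset 10: leading byte 0xF0 = 11110000 → 4-byte char #4 = F0 93 87 84.
Leading byte 0xF0 = 11110000 matches 11110xxx → 4-byte sequence.
Byte 1: 0xF0 = 11110000, payload 000 (3 bits).
Byte 2: 0x93 = 10010011 (10xxxxxx ✓), payload 010011.
Byte 3: 0x87 = 10000111 (10xxxxxx ✓), payload 000111.
Byte 4: 0x84 = 10000100 (10xxxxxx ✓), payload 000100.
Concatenate: 000010011000111000100 = 0x131C4 (21 bits → U+131C4).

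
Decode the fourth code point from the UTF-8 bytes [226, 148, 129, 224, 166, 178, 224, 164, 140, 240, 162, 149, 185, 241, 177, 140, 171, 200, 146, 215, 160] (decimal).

U+22579

Offset 0: leading byte 0xE2 = 11100010 → 3-byte char #1 = E2 94 81.
Offset 3: leading byte 0xE0 = 11100000 → 3-byte char #2 = E0 A6 B2.
Offset 6: leading byte 0xE0 = 11100000 → 3-byte char #3 = E0 A4 8C.
Offset 9: leading byte 0xF0 = 11110000 → 4-byte char #4 = F0 A2 95 B9.
Leading byte 0xF0 = 11110000 matches 11110xxx → 4-byte sequence.
Byte 1: 0xF0 = 11110000, payload 000 (3 bits).
Byte 2: 0xA2 = 10100010 (10xxxxxx ✓), payload 100010.
Byte 3: 0x95 = 10010101 (10xxxxxx ✓), payload 010101.
Byte 4: 0xB9 = 10111001 (10xxxxxx ✓), payload 111001.
Concatenate: 000100010010101111001 = 0x22579 (21 bits → U+22579).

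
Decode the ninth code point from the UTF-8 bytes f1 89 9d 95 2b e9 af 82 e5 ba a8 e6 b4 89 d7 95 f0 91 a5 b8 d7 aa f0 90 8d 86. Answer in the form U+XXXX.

Offset 0: leading byte 0xF1 = 11110001 → 4-byte char #1 = F1 89 9D 95.
Offset 4: leading byte 0x2B = 00101011 → 1-byte char #2 = 2B.
Offset 5: leading byte 0xE9 = 11101001 → 3-byte char #3 = E9 AF 82.
Offset 8: leading byte 0xE5 = 11100101 → 3-byte char #4 = E5 BA A8.
Offset 11: leading byte 0xE6 = 11100110 → 3-byte char #5 = E6 B4 89.
Offset 14: leading byte 0xD7 = 11010111 → 2-byte char #6 = D7 95.
Offset 16: leading byte 0xF0 = 11110000 → 4-byte char #7 = F0 91 A5 B8.
Offset 20: leading byte 0xD7 = 11010111 → 2-byte char #8 = D7 AA.
Offset 22: leading byte 0xF0 = 11110000 → 4-byte char #9 = F0 90 8D 86.
Leading byte 0xF0 = 11110000 matches 11110xxx → 4-byte sequence.
Byte 1: 0xF0 = 11110000, payload 000 (3 bits).
Byte 2: 0x90 = 10010000 (10xxxxxx ✓), payload 010000.
Byte 3: 0x8D = 10001101 (10xxxxxx ✓), payload 001101.
Byte 4: 0x86 = 10000110 (10xxxxxx ✓), payload 000110.
Concatenate: 000010000001101000110 = 0x10346 (21 bits → U+10346).

U+10346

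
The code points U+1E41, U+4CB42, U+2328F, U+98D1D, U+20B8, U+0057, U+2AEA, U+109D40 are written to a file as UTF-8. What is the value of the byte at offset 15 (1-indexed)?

1-indexed offset 15 is 0-indexed offset 14.
U+1E41 → 3-byte form E1 B9 81 at offsets 0–2.
U+4CB42 → 4-byte form F1 8C AD 82 at offsets 3–6.
U+2328F → 4-byte form F0 A3 8A 8F at offsets 7–10.
U+98D1D → 4-byte form F2 98 B4 9D at offsets 11–14.
Offset 14 falls in char 4's range; it's byte 4 of F2 98 B4 9D = 0x9D.

0x9D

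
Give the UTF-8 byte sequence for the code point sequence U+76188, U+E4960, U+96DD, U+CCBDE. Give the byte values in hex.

U+76188: 4-byte form → F1 B6 86 88.
U+E4960: 4-byte form → F3 A4 A5 A0.
U+96DD: 3-byte form → E9 9B 9D.
U+CCBDE: 4-byte form → F3 8C AF 9E.
Concatenated (15 bytes): F1 B6 86 88 F3 A4 A5 A0 E9 9B 9D F3 8C AF 9E.

F1 B6 86 88 F3 A4 A5 A0 E9 9B 9D F3 8C AF 9E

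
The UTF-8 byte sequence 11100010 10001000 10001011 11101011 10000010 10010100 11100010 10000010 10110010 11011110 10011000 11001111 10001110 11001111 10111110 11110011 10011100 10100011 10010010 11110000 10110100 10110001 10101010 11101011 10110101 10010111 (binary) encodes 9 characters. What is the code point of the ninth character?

U+BD57

Offset 0: leading byte 0xE2 = 11100010 → 3-byte char #1 = E2 88 8B.
Offset 3: leading byte 0xEB = 11101011 → 3-byte char #2 = EB 82 94.
Offset 6: leading byte 0xE2 = 11100010 → 3-byte char #3 = E2 82 B2.
Offset 9: leading byte 0xDE = 11011110 → 2-byte char #4 = DE 98.
Offset 11: leading byte 0xCF = 11001111 → 2-byte char #5 = CF 8E.
Offset 13: leading byte 0xCF = 11001111 → 2-byte char #6 = CF BE.
Offset 15: leading byte 0xF3 = 11110011 → 4-byte char #7 = F3 9C A3 92.
Offset 19: leading byte 0xF0 = 11110000 → 4-byte char #8 = F0 B4 B1 AA.
Offset 23: leading byte 0xEB = 11101011 → 3-byte char #9 = EB B5 97.
Leading byte 0xEB = 11101011 matches 1110xxxx → 3-byte sequence.
Byte 1: 0xEB = 11101011, payload 1011 (4 bits).
Byte 2: 0xB5 = 10110101 (10xxxxxx ✓), payload 110101.
Byte 3: 0x97 = 10010111 (10xxxxxx ✓), payload 010111.
Concatenate: 1011110101010111 = 0xBD57 (16 bits → U+BD57).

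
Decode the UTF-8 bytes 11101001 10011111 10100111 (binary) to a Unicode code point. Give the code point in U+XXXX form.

U+97E7

Leading byte 0xE9 = 11101001 matches 1110xxxx → 3-byte sequence.
Byte 1: 0xE9 = 11101001, payload 1001 (4 bits).
Byte 2: 0x9F = 10011111 (10xxxxxx ✓), payload 011111.
Byte 3: 0xA7 = 10100111 (10xxxxxx ✓), payload 100111.
Concatenate: 1001011111100111 = 0x97E7 (16 bits → U+97E7).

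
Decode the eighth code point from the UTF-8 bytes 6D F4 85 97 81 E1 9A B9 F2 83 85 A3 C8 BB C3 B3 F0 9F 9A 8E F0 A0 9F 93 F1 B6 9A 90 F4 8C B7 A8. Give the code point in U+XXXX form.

U+207D3

Offset 0: leading byte 0x6D = 01101101 → 1-byte char #1 = 6D.
Offset 1: leading byte 0xF4 = 11110100 → 4-byte char #2 = F4 85 97 81.
Offset 5: leading byte 0xE1 = 11100001 → 3-byte char #3 = E1 9A B9.
Offset 8: leading byte 0xF2 = 11110010 → 4-byte char #4 = F2 83 85 A3.
Offset 12: leading byte 0xC8 = 11001000 → 2-byte char #5 = C8 BB.
Offset 14: leading byte 0xC3 = 11000011 → 2-byte char #6 = C3 B3.
Offset 16: leading byte 0xF0 = 11110000 → 4-byte char #7 = F0 9F 9A 8E.
Offset 20: leading byte 0xF0 = 11110000 → 4-byte char #8 = F0 A0 9F 93.
Leading byte 0xF0 = 11110000 matches 11110xxx → 4-byte sequence.
Byte 1: 0xF0 = 11110000, payload 000 (3 bits).
Byte 2: 0xA0 = 10100000 (10xxxxxx ✓), payload 100000.
Byte 3: 0x9F = 10011111 (10xxxxxx ✓), payload 011111.
Byte 4: 0x93 = 10010011 (10xxxxxx ✓), payload 010011.
Concatenate: 000100000011111010011 = 0x207D3 (21 bits → U+207D3).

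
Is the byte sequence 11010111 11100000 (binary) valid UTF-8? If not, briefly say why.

invalid (non-continuation byte where continuation expected)

Leading byte 0xD7 = 11010111 → 2-byte form.
Byte 2 is 0xE0 = 11100000, which is not 10xxxxxx — expected a continuation byte.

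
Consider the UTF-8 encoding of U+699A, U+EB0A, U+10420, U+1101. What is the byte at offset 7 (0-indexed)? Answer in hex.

0x90

U+699A → 3-byte form E6 A6 9A at offsets 0–2.
U+EB0A → 3-byte form EE AC 8A at offsets 3–5.
U+10420 → 4-byte form F0 90 90 A0 at offsets 6–9.
Offset 7 falls in char 3's range; it's byte 2 of F0 90 90 A0 = 0x90.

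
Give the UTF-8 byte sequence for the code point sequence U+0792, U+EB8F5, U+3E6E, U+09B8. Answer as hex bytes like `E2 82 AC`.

U+0792: 2-byte form → DE 92.
U+EB8F5: 4-byte form → F3 AB A3 B5.
U+3E6E: 3-byte form → E3 B9 AE.
U+09B8: 3-byte form → E0 A6 B8.
Concatenated (12 bytes): DE 92 F3 AB A3 B5 E3 B9 AE E0 A6 B8.

DE 92 F3 AB A3 B5 E3 B9 AE E0 A6 B8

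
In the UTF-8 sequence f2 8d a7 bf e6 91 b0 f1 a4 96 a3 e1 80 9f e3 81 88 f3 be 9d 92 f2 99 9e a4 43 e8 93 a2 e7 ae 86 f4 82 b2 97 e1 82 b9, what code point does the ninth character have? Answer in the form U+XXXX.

U+84E2

Offset 0: leading byte 0xF2 = 11110010 → 4-byte char #1 = F2 8D A7 BF.
Offset 4: leading byte 0xE6 = 11100110 → 3-byte char #2 = E6 91 B0.
Offset 7: leading byte 0xF1 = 11110001 → 4-byte char #3 = F1 A4 96 A3.
Offset 11: leading byte 0xE1 = 11100001 → 3-byte char #4 = E1 80 9F.
Offset 14: leading byte 0xE3 = 11100011 → 3-byte char #5 = E3 81 88.
Offset 17: leading byte 0xF3 = 11110011 → 4-byte char #6 = F3 BE 9D 92.
Offset 21: leading byte 0xF2 = 11110010 → 4-byte char #7 = F2 99 9E A4.
Offset 25: leading byte 0x43 = 01000011 → 1-byte char #8 = 43.
Offset 26: leading byte 0xE8 = 11101000 → 3-byte char #9 = E8 93 A2.
Leading byte 0xE8 = 11101000 matches 1110xxxx → 3-byte sequence.
Byte 1: 0xE8 = 11101000, payload 1000 (4 bits).
Byte 2: 0x93 = 10010011 (10xxxxxx ✓), payload 010011.
Byte 3: 0xA2 = 10100010 (10xxxxxx ✓), payload 100010.
Concatenate: 1000010011100010 = 0x84E2 (16 bits → U+84E2).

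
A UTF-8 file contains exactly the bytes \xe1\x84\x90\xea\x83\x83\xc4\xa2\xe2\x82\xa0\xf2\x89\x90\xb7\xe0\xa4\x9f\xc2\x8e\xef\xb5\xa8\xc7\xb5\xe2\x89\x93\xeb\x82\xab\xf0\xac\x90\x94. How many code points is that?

Byte at offset 0: 0xE1 = 11100001 → 3-byte char (#1). Advance 3.
Byte at offset 3: 0xEA = 11101010 → 3-byte char (#2). Advance 3.
Byte at offset 6: 0xC4 = 11000100 → 2-byte char (#3). Advance 2.
Byte at offset 8: 0xE2 = 11100010 → 3-byte char (#4). Advance 3.
Byte at offset 11: 0xF2 = 11110010 → 4-byte char (#5). Advance 4.
Byte at offset 15: 0xE0 = 11100000 → 3-byte char (#6). Advance 3.
Byte at offset 18: 0xC2 = 11000010 → 2-byte char (#7). Advance 2.
Byte at offset 20: 0xEF = 11101111 → 3-byte char (#8). Advance 3.
Byte at offset 23: 0xC7 = 11000111 → 2-byte char (#9). Advance 2.
Byte at offset 25: 0xE2 = 11100010 → 3-byte char (#10). Advance 3.
Byte at offset 28: 0xEB = 11101011 → 3-byte char (#11). Advance 3.
Byte at offset 31: 0xF0 = 11110000 → 4-byte char (#12). Advance 4.
Reached end at offset 35 after 12 code points.

12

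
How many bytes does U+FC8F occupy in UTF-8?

U+FC8F = 0xFC8F. UTF-8 uses 1 byte below 0x80, 2 below 0x800, 3 below 0x10000, 4 up to 0x10FFFF. 0xFC8F is in U+0800–U+FFFF → 3 bytes.

3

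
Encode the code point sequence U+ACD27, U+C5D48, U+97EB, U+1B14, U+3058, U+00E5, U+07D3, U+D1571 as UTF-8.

F2 AC B4 A7 F3 85 B5 88 E9 9F AB E1 AC 94 E3 81 98 C3 A5 DF 93 F3 91 95 B1

U+ACD27: 4-byte form → F2 AC B4 A7.
U+C5D48: 4-byte form → F3 85 B5 88.
U+97EB: 3-byte form → E9 9F AB.
U+1B14: 3-byte form → E1 AC 94.
U+3058: 3-byte form → E3 81 98.
U+00E5: 2-byte form → C3 A5.
U+07D3: 2-byte form → DF 93.
U+D1571: 4-byte form → F3 91 95 B1.
Concatenated (25 bytes): F2 AC B4 A7 F3 85 B5 88 E9 9F AB E1 AC 94 E3 81 98 C3 A5 DF 93 F3 91 95 B1.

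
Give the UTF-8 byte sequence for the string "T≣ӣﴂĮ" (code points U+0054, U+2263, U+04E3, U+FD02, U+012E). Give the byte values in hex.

54 E2 89 A3 D3 A3 EF B4 82 C4 AE

U+0054: 1-byte form → 54.
U+2263: 3-byte form → E2 89 A3.
U+04E3: 2-byte form → D3 A3.
U+FD02: 3-byte form → EF B4 82.
U+012E: 2-byte form → C4 AE.
Concatenated (11 bytes): 54 E2 89 A3 D3 A3 EF B4 82 C4 AE.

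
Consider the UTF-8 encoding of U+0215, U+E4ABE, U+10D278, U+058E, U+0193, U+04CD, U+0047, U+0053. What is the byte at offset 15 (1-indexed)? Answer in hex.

1-indexed offset 15 is 0-indexed offset 14.
U+0215 → 2-byte form C8 95 at offsets 0–1.
U+E4ABE → 4-byte form F3 A4 AA BE at offsets 2–5.
U+10D278 → 4-byte form F4 8D 89 B8 at offsets 6–9.
U+058E → 2-byte form D6 8E at offsets 10–11.
U+0193 → 2-byte form C6 93 at offsets 12–13.
U+04CD → 2-byte form D3 8D at offsets 14–15.
Offset 14 falls in char 6's range; it's byte 1 of D3 8D = 0xD3.

0xD3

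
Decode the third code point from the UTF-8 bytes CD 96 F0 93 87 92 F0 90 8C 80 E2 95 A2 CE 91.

U+10300

Offset 0: leading byte 0xCD = 11001101 → 2-byte char #1 = CD 96.
Offset 2: leading byte 0xF0 = 11110000 → 4-byte char #2 = F0 93 87 92.
Offset 6: leading byte 0xF0 = 11110000 → 4-byte char #3 = F0 90 8C 80.
Leading byte 0xF0 = 11110000 matches 11110xxx → 4-byte sequence.
Byte 1: 0xF0 = 11110000, payload 000 (3 bits).
Byte 2: 0x90 = 10010000 (10xxxxxx ✓), payload 010000.
Byte 3: 0x8C = 10001100 (10xxxxxx ✓), payload 001100.
Byte 4: 0x80 = 10000000 (10xxxxxx ✓), payload 000000.
Concatenate: 000010000001100000000 = 0x10300 (21 bits → U+10300).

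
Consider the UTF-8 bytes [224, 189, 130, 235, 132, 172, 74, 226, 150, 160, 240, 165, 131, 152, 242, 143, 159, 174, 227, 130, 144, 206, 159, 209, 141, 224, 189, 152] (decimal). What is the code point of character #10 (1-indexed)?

Offset 0: leading byte 0xE0 = 11100000 → 3-byte char #1 = E0 BD 82.
Offset 3: leading byte 0xEB = 11101011 → 3-byte char #2 = EB 84 AC.
Offset 6: leading byte 0x4A = 01001010 → 1-byte char #3 = 4A.
Offset 7: leading byte 0xE2 = 11100010 → 3-byte char #4 = E2 96 A0.
Offset 10: leading byte 0xF0 = 11110000 → 4-byte char #5 = F0 A5 83 98.
Offset 14: leading byte 0xF2 = 11110010 → 4-byte char #6 = F2 8F 9F AE.
Offset 18: leading byte 0xE3 = 11100011 → 3-byte char #7 = E3 82 90.
Offset 21: leading byte 0xCE = 11001110 → 2-byte char #8 = CE 9F.
Offset 23: leading byte 0xD1 = 11010001 → 2-byte char #9 = D1 8D.
Offset 25: leading byte 0xE0 = 11100000 → 3-byte char #10 = E0 BD 98.
Leading byte 0xE0 = 11100000 matches 1110xxxx → 3-byte sequence.
Byte 1: 0xE0 = 11100000, payload 0000 (4 bits).
Byte 2: 0xBD = 10111101 (10xxxxxx ✓), payload 111101.
Byte 3: 0x98 = 10011000 (10xxxxxx ✓), payload 011000.
Concatenate: 0000111101011000 = 0xF58 (16 bits → U+0F58).

U+0F58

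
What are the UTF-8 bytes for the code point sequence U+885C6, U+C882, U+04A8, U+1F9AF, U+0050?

U+885C6: 4-byte form → F2 88 97 86.
U+C882: 3-byte form → EC A2 82.
U+04A8: 2-byte form → D2 A8.
U+1F9AF: 4-byte form → F0 9F A6 AF.
U+0050: 1-byte form → 50.
Concatenated (14 bytes): F2 88 97 86 EC A2 82 D2 A8 F0 9F A6 AF 50.

F2 88 97 86 EC A2 82 D2 A8 F0 9F A6 AF 50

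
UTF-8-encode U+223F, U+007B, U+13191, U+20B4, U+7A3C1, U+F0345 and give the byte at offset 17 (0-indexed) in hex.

0x8D

U+223F → 3-byte form E2 88 BF at offsets 0–2.
U+007B → 1-byte form 7B at offsets 3–3.
U+13191 → 4-byte form F0 93 86 91 at offsets 4–7.
U+20B4 → 3-byte form E2 82 B4 at offsets 8–10.
U+7A3C1 → 4-byte form F1 BA 8F 81 at offsets 11–14.
U+F0345 → 4-byte form F3 B0 8D 85 at offsets 15–18.
Offset 17 falls in char 6's range; it's byte 3 of F3 B0 8D 85 = 0x8D.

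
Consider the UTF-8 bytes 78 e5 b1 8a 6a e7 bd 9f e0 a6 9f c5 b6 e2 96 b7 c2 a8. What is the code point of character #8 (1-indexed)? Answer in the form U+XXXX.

Offset 0: leading byte 0x78 = 01111000 → 1-byte char #1 = 78.
Offset 1: leading byte 0xE5 = 11100101 → 3-byte char #2 = E5 B1 8A.
Offset 4: leading byte 0x6A = 01101010 → 1-byte char #3 = 6A.
Offset 5: leading byte 0xE7 = 11100111 → 3-byte char #4 = E7 BD 9F.
Offset 8: leading byte 0xE0 = 11100000 → 3-byte char #5 = E0 A6 9F.
Offset 11: leading byte 0xC5 = 11000101 → 2-byte char #6 = C5 B6.
Offset 13: leading byte 0xE2 = 11100010 → 3-byte char #7 = E2 96 B7.
Offset 16: leading byte 0xC2 = 11000010 → 2-byte char #8 = C2 A8.
Leading byte 0xC2 = 11000010 matches 110xxxxx → 2-byte sequence.
Byte 1: 0xC2 = 11000010, payload 00010 (5 bits).
Byte 2: 0xA8 = 10101000 (10xxxxxx ✓), payload 101000.
Concatenate: 00010101000 = 0xA8 (11 bits → U+00A8).

U+00A8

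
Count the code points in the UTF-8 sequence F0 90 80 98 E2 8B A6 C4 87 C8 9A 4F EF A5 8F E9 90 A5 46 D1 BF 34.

10

Byte at offset 0: 0xF0 = 11110000 → 4-byte char (#1). Advance 4.
Byte at offset 4: 0xE2 = 11100010 → 3-byte char (#2). Advance 3.
Byte at offset 7: 0xC4 = 11000100 → 2-byte char (#3). Advance 2.
Byte at offset 9: 0xC8 = 11001000 → 2-byte char (#4). Advance 2.
Byte at offset 11: 0x4F = 01001111 → 1-byte char (#5). Advance 1.
Byte at offset 12: 0xEF = 11101111 → 3-byte char (#6). Advance 3.
Byte at offset 15: 0xE9 = 11101001 → 3-byte char (#7). Advance 3.
Byte at offset 18: 0x46 = 01000110 → 1-byte char (#8). Advance 1.
Byte at offset 19: 0xD1 = 11010001 → 2-byte char (#9). Advance 2.
Byte at offset 21: 0x34 = 00110100 → 1-byte char (#10). Advance 1.
Reached end at offset 22 after 10 code points.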